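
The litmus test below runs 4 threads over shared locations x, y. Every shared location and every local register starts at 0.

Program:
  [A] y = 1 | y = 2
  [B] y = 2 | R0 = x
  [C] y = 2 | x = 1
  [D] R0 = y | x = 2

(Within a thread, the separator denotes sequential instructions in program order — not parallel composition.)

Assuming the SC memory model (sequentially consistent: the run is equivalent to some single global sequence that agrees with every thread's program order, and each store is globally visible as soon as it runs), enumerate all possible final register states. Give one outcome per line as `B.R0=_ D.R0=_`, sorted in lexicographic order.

outcome vector order: (B.R0,D.R0)
|SC outcomes| = 9

B.R0=0 D.R0=0
B.R0=0 D.R0=1
B.R0=0 D.R0=2
B.R0=1 D.R0=0
B.R0=1 D.R0=1
B.R0=1 D.R0=2
B.R0=2 D.R0=0
B.R0=2 D.R0=1
B.R0=2 D.R0=2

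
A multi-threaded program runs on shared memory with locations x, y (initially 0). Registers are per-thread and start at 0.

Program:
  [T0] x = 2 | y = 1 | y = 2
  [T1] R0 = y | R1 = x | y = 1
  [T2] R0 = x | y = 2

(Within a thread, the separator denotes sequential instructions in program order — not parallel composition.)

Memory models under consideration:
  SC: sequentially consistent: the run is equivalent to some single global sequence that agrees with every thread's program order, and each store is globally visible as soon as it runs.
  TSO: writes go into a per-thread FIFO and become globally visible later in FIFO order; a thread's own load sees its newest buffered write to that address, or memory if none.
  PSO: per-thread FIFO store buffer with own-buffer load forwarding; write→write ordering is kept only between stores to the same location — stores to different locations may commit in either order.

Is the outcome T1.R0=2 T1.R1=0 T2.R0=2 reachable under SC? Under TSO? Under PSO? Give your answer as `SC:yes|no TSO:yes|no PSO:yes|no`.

outcome vector order: (T1.R0,T1.R1,T2.R0)
under SC → (0,0,0), (0,0,2), (0,2,0), (0,2,2), (1,2,0), (1,2,2), (2,0,0), (2,2,0), (2,2,2)
under TSO → (0,0,0), (0,0,2), (0,2,0), (0,2,2), (1,2,0), (1,2,2), (2,0,0), (2,2,0), (2,2,2)
under PSO → (0,0,0), (0,0,2), (0,2,0), (0,2,2), (1,0,0), (1,0,2), (1,2,0), (1,2,2), (2,0,0), (2,0,2), (2,2,0), (2,2,2)
target (2,0,2) ∈ {PSO}

SC:no TSO:no PSO:yes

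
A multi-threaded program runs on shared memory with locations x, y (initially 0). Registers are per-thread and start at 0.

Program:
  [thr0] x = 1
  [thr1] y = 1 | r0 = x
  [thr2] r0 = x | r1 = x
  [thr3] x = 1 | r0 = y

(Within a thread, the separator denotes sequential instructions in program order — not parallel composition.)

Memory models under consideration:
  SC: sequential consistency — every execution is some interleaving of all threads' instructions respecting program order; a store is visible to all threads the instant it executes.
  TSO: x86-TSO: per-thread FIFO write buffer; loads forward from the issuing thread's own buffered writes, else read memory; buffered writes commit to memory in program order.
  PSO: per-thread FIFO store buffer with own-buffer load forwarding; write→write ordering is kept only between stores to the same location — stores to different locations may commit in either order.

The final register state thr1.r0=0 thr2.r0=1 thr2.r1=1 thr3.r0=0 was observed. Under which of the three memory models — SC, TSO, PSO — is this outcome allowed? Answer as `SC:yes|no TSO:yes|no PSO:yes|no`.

SC:no TSO:yes PSO:yes

outcome vector order: (thr1.r0,thr2.r0,thr2.r1,thr3.r0)
under SC → 0/0/0/1, 0/0/1/1, 0/1/1/1, 1/0/0/0, 1/0/0/1, 1/0/1/0, 1/0/1/1, 1/1/1/0, 1/1/1/1
under TSO → 0/0/0/0, 0/0/0/1, 0/0/1/0, 0/0/1/1, 0/1/1/0, 0/1/1/1, 1/0/0/0, 1/0/0/1, 1/0/1/0, 1/0/1/1, 1/1/1/0, 1/1/1/1
under PSO → 0/0/0/0, 0/0/0/1, 0/0/1/0, 0/0/1/1, 0/1/1/0, 0/1/1/1, 1/0/0/0, 1/0/0/1, 1/0/1/0, 1/0/1/1, 1/1/1/0, 1/1/1/1
target 0/1/1/0 ∈ {TSO,PSO}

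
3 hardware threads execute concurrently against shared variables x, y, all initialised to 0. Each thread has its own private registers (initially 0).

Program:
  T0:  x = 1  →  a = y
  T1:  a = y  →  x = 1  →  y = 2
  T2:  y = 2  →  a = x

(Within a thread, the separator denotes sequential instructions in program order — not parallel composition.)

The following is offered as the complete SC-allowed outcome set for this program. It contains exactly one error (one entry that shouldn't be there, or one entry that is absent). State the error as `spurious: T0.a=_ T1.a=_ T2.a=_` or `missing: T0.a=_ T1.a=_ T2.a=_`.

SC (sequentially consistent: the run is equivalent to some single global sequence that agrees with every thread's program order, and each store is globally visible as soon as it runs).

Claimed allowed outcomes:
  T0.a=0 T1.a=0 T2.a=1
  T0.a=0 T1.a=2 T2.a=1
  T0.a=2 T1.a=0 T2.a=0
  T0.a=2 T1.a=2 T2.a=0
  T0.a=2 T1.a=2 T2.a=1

outcome vector order: (T0.a,T1.a,T2.a)
[SC] allowed = {0/0/1 0/2/1 2/0/0 2/0/1 2/2/0 2/2/1}
SC∖claimed = {2/0/1}

missing: T0.a=2 T1.a=0 T2.a=1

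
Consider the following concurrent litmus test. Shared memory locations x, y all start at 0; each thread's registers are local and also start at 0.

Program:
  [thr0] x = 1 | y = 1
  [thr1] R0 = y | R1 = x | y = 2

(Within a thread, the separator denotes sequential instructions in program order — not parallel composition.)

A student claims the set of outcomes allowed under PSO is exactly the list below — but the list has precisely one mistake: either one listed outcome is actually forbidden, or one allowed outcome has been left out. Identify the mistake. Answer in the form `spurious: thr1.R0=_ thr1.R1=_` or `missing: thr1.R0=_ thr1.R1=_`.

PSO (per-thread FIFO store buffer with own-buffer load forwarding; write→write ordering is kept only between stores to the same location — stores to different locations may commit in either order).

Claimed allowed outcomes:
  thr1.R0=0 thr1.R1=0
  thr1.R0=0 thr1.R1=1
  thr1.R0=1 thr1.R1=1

outcome vector order: (thr1.R0,thr1.R1)
under PSO → (0,0) (0,1) (1,0) (1,1)
PSO∖claimed = {(1,0)}

missing: thr1.R0=1 thr1.R1=0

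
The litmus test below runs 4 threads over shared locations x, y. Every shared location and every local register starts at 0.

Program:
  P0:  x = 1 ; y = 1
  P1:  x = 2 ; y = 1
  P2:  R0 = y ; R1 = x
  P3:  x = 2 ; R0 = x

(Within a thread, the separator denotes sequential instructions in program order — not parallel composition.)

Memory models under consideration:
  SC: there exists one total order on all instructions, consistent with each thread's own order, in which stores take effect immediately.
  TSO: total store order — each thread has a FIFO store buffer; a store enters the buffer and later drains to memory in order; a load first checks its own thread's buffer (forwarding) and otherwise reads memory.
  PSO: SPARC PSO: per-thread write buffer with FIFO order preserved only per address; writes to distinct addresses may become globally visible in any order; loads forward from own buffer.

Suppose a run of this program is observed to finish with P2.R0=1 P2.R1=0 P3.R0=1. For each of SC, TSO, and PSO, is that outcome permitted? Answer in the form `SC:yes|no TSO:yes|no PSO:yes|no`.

outcome vector order: (P2.R0,P2.R1,P3.R0)
SC: 10 outcomes — {0/0/1; 0/0/2; 0/1/1; 0/1/2; 0/2/1; 0/2/2; 1/1/1; 1/1/2; 1/2/1; 1/2/2}
TSO: 10 outcomes — {0/0/1; 0/0/2; 0/1/1; 0/1/2; 0/2/1; 0/2/2; 1/1/1; 1/1/2; 1/2/1; 1/2/2}
PSO: 12 outcomes — {0/0/1; 0/0/2; 0/1/1; 0/1/2; 0/2/1; 0/2/2; 1/0/1; 1/0/2; 1/1/1; 1/1/2; 1/2/1; 1/2/2}
target 1/0/1 ∈ {PSO}

SC:no TSO:no PSO:yes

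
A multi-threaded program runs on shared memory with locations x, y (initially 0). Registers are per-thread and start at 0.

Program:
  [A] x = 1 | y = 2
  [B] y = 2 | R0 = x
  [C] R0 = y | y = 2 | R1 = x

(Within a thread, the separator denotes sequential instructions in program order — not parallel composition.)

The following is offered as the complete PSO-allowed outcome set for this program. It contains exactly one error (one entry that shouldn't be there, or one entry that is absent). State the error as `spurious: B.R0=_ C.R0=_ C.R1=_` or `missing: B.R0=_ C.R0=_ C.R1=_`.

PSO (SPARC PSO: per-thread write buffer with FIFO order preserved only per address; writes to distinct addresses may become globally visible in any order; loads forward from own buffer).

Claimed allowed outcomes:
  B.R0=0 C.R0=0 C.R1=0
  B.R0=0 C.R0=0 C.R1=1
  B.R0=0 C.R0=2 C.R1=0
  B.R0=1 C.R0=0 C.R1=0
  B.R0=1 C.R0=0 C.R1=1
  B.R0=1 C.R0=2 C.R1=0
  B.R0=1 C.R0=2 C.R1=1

outcome vector order: (B.R0,C.R0,C.R1)
[PSO] allowed = {(0,0,0), (0,0,1), (0,2,0), (0,2,1), (1,0,0), (1,0,1), (1,2,0), (1,2,1)}
PSO∖claimed = {(0,2,1)}

missing: B.R0=0 C.R0=2 C.R1=1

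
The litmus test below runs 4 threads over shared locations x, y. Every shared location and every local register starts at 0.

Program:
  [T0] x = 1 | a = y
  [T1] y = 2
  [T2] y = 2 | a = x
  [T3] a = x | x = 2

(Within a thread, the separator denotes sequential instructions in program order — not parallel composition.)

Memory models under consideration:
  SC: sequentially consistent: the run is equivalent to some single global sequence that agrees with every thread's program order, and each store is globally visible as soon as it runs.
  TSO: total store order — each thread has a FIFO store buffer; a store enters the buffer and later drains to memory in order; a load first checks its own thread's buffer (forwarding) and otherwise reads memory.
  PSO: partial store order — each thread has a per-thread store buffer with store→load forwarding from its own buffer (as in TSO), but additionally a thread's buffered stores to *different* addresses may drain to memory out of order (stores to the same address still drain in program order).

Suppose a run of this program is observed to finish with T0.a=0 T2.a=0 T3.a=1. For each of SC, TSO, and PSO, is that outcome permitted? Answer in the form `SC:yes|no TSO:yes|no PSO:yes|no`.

SC:no TSO:yes PSO:yes

outcome vector order: (T0.a,T2.a,T3.a)
SC (10): 010; 011; 020; 021; 200; 201; 210; 211; 220; 221
TSO (12): 000; 001; 010; 011; 020; 021; 200; 201; 210; 211; 220; 221
PSO (12): 000; 001; 010; 011; 020; 021; 200; 201; 210; 211; 220; 221
target 001 ∈ {TSO,PSO}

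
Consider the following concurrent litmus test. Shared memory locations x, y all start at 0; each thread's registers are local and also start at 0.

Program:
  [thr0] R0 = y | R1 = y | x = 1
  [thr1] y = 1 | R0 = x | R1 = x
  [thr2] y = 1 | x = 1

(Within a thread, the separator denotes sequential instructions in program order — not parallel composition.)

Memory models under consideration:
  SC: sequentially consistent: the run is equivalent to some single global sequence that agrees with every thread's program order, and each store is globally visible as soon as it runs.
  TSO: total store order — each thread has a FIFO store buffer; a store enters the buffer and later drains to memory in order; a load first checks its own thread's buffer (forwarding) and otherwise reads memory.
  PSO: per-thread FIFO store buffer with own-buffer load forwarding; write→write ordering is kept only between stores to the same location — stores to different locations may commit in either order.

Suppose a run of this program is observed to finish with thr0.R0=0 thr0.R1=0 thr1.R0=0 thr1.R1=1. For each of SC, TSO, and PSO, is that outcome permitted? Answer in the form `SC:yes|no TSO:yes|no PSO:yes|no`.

outcome vector order: (thr0.R0,thr0.R1,thr1.R0,thr1.R1)
under SC → <0 0 0 0> <0 0 0 1> <0 0 1 1> <0 1 0 0> <0 1 0 1> <0 1 1 1> <1 1 0 0> <1 1 0 1> <1 1 1 1>
under TSO → <0 0 0 0> <0 0 0 1> <0 0 1 1> <0 1 0 0> <0 1 0 1> <0 1 1 1> <1 1 0 0> <1 1 0 1> <1 1 1 1>
under PSO → <0 0 0 0> <0 0 0 1> <0 0 1 1> <0 1 0 0> <0 1 0 1> <0 1 1 1> <1 1 0 0> <1 1 0 1> <1 1 1 1>
target <0 0 0 1> ∈ {SC,TSO,PSO}

SC:yes TSO:yes PSO:yes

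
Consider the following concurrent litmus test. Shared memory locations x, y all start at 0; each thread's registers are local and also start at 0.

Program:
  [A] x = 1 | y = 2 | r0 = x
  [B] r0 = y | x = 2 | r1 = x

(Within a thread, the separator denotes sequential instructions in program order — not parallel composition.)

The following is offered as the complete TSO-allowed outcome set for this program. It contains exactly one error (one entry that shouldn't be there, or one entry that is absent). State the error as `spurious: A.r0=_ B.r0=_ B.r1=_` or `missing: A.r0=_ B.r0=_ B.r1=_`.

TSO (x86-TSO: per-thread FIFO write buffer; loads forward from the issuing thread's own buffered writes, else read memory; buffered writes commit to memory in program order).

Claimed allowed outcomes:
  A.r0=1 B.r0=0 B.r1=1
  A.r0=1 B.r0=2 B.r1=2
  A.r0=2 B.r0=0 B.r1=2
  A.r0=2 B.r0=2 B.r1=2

missing: A.r0=1 B.r0=0 B.r1=2

outcome vector order: (A.r0,B.r0,B.r1)
TSO: 5 outcomes — {1/0/1; 1/0/2; 1/2/2; 2/0/2; 2/2/2}
TSO∖claimed = {1/0/2}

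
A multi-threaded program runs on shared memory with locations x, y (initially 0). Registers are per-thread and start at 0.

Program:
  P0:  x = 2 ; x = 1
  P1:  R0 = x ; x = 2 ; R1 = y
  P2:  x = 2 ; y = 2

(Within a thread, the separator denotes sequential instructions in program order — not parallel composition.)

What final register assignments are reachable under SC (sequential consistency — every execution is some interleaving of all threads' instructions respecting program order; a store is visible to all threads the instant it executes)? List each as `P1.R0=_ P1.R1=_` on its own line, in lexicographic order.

outcome vector order: (P1.R0,P1.R1)
|SC outcomes| = 6

P1.R0=0 P1.R1=0
P1.R0=0 P1.R1=2
P1.R0=1 P1.R1=0
P1.R0=1 P1.R1=2
P1.R0=2 P1.R1=0
P1.R0=2 P1.R1=2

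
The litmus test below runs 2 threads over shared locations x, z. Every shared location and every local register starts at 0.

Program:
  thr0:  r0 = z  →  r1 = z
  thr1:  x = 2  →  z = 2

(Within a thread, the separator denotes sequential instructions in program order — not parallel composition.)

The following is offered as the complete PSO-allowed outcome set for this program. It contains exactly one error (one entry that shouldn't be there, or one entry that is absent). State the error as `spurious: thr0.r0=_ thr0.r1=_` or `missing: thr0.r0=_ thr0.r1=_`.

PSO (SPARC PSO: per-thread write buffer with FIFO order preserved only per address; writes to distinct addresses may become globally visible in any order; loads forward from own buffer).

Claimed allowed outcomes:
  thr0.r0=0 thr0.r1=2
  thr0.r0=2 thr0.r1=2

outcome vector order: (thr0.r0,thr0.r1)
under PSO → (0,0), (0,2), (2,2)
PSO∖claimed = {(0,0)}

missing: thr0.r0=0 thr0.r1=0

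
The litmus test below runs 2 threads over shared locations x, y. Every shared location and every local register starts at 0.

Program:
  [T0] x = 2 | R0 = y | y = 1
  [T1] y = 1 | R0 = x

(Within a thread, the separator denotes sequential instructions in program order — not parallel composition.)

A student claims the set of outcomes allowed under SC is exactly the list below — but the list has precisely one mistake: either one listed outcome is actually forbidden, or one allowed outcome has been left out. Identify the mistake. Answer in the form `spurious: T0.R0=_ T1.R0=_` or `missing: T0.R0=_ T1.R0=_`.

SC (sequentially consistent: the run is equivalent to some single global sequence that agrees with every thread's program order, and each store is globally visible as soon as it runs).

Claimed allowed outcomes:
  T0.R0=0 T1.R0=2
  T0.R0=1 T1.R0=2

missing: T0.R0=1 T1.R0=0

outcome vector order: (T0.R0,T1.R0)
SC (3): (0,2); (1,0); (1,2)
SC∖claimed = {(1,0)}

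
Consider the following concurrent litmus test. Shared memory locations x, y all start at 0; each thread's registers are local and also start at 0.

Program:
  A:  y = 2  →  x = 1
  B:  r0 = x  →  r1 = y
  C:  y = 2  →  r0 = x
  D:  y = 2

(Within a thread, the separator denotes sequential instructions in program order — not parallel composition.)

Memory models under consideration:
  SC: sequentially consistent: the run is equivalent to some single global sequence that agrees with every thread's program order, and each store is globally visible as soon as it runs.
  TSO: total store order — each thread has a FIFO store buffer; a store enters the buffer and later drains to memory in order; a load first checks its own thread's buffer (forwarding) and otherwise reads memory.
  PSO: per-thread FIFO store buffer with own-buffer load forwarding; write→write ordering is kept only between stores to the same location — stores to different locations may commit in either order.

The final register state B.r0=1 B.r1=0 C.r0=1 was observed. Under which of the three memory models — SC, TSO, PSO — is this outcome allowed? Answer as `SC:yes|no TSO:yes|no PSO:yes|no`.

SC:no TSO:no PSO:yes

outcome vector order: (B.r0,B.r1,C.r0)
SC: 6 outcomes — {000; 001; 020; 021; 120; 121}
TSO: 6 outcomes — {000; 001; 020; 021; 120; 121}
PSO: 8 outcomes — {000; 001; 020; 021; 100; 101; 120; 121}
target 101 ∈ {PSO}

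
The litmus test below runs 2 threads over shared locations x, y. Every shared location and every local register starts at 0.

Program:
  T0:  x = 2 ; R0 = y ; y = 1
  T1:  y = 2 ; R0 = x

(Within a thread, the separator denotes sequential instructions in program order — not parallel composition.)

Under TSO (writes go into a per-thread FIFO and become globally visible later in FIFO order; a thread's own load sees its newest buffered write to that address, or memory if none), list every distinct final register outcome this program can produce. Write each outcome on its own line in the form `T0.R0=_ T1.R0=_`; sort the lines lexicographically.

T0.R0=0 T1.R0=0
T0.R0=0 T1.R0=2
T0.R0=2 T1.R0=0
T0.R0=2 T1.R0=2

outcome vector order: (T0.R0,T1.R0)
|TSO outcomes| = 4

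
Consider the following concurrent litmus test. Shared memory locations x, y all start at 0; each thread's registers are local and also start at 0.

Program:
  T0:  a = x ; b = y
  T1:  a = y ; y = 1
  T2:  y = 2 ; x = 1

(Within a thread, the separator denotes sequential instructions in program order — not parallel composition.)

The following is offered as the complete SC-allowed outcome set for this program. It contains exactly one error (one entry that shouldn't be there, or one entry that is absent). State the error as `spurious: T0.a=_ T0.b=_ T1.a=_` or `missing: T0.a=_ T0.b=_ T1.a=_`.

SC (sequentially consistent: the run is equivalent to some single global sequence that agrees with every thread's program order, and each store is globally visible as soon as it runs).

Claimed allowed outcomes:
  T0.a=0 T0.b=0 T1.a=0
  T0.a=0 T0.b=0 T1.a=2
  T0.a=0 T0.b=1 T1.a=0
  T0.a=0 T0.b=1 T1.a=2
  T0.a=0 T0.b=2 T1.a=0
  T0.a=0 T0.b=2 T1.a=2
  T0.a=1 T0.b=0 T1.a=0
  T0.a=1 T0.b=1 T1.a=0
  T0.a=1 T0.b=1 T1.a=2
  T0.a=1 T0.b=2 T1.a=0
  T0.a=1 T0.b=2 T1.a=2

outcome vector order: (T0.a,T0.b,T1.a)
[SC] allowed = {(0,0,0); (0,0,2); (0,1,0); (0,1,2); (0,2,0); (0,2,2); (1,1,0); (1,1,2); (1,2,0); (1,2,2)}
claimed∖SC = {(1,0,0)}

spurious: T0.a=1 T0.b=0 T1.a=0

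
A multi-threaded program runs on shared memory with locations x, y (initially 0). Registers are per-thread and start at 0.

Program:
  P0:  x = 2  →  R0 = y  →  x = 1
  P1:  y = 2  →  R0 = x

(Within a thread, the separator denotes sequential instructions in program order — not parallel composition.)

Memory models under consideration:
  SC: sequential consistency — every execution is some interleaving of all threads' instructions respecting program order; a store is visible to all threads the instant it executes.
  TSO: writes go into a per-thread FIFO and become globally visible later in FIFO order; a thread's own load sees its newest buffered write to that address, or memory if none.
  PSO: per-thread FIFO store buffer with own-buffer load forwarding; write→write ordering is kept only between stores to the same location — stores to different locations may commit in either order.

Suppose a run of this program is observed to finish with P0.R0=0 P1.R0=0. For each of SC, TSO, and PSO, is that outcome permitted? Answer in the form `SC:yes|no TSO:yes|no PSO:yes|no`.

SC:no TSO:yes PSO:yes

outcome vector order: (P0.R0,P1.R0)
SC (5): 0/1, 0/2, 2/0, 2/1, 2/2
TSO (6): 0/0, 0/1, 0/2, 2/0, 2/1, 2/2
PSO (6): 0/0, 0/1, 0/2, 2/0, 2/1, 2/2
target 0/0 ∈ {TSO,PSO}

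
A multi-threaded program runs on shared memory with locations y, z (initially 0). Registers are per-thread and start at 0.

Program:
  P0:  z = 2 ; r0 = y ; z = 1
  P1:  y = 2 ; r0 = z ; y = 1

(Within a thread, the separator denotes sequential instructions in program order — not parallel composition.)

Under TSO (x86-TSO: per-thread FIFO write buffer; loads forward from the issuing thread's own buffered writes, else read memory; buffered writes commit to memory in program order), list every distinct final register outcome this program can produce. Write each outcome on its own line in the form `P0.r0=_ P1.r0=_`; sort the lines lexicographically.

P0.r0=0 P1.r0=0
P0.r0=0 P1.r0=1
P0.r0=0 P1.r0=2
P0.r0=1 P1.r0=0
P0.r0=1 P1.r0=2
P0.r0=2 P1.r0=0
P0.r0=2 P1.r0=1
P0.r0=2 P1.r0=2

outcome vector order: (P0.r0,P1.r0)
|TSO outcomes| = 8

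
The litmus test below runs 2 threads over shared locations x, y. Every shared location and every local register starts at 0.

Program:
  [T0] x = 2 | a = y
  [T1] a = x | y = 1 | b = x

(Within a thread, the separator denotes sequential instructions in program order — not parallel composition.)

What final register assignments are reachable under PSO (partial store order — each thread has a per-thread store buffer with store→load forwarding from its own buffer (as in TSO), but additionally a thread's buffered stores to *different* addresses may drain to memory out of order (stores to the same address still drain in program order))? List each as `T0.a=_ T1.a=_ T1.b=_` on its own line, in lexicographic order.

T0.a=0 T1.a=0 T1.b=0
T0.a=0 T1.a=0 T1.b=2
T0.a=0 T1.a=2 T1.b=2
T0.a=1 T1.a=0 T1.b=0
T0.a=1 T1.a=0 T1.b=2
T0.a=1 T1.a=2 T1.b=2

outcome vector order: (T0.a,T1.a,T1.b)
|PSO outcomes| = 6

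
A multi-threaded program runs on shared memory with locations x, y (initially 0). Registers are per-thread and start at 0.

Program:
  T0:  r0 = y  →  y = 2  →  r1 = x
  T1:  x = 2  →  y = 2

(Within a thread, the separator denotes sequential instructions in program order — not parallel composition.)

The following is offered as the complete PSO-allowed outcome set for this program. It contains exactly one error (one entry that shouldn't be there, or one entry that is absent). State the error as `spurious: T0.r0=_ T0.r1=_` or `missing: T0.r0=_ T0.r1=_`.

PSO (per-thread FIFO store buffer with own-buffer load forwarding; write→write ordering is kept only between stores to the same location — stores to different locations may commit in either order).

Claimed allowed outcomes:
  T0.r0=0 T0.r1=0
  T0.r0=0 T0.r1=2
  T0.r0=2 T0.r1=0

missing: T0.r0=2 T0.r1=2

outcome vector order: (T0.r0,T0.r1)
under PSO → 0/0 0/2 2/0 2/2
PSO∖claimed = {2/2}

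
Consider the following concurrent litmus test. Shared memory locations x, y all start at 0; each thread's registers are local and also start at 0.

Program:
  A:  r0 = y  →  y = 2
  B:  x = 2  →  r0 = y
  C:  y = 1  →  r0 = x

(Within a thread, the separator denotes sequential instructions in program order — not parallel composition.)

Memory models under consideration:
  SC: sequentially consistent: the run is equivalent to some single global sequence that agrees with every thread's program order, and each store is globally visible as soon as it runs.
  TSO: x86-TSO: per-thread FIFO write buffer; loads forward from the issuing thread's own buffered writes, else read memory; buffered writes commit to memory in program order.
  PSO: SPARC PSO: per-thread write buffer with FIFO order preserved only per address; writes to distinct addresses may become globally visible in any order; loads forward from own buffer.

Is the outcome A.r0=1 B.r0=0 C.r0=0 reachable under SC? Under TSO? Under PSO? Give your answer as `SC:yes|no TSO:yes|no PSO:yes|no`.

SC:no TSO:yes PSO:yes

outcome vector order: (A.r0,B.r0,C.r0)
under SC → (0,0,2); (0,1,0); (0,1,2); (0,2,0); (0,2,2); (1,0,2); (1,1,0); (1,1,2); (1,2,0); (1,2,2)
under TSO → (0,0,0); (0,0,2); (0,1,0); (0,1,2); (0,2,0); (0,2,2); (1,0,0); (1,0,2); (1,1,0); (1,1,2); (1,2,0); (1,2,2)
under PSO → (0,0,0); (0,0,2); (0,1,0); (0,1,2); (0,2,0); (0,2,2); (1,0,0); (1,0,2); (1,1,0); (1,1,2); (1,2,0); (1,2,2)
target (1,0,0) ∈ {TSO,PSO}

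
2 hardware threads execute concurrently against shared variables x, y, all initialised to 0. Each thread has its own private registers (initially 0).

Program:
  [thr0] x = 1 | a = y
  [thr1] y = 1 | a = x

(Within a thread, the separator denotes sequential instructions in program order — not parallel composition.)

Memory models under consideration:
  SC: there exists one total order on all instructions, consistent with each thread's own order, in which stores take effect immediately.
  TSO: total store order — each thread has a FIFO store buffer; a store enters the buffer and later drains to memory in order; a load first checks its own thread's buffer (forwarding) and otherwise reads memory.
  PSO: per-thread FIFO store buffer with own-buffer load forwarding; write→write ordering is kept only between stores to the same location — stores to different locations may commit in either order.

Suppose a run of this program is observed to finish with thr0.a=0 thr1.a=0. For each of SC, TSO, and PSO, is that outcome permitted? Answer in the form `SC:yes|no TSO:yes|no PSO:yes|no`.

outcome vector order: (thr0.a,thr1.a)
under SC → <0 1>, <1 0>, <1 1>
under TSO → <0 0>, <0 1>, <1 0>, <1 1>
under PSO → <0 0>, <0 1>, <1 0>, <1 1>
target <0 0> ∈ {TSO,PSO}

SC:no TSO:yes PSO:yes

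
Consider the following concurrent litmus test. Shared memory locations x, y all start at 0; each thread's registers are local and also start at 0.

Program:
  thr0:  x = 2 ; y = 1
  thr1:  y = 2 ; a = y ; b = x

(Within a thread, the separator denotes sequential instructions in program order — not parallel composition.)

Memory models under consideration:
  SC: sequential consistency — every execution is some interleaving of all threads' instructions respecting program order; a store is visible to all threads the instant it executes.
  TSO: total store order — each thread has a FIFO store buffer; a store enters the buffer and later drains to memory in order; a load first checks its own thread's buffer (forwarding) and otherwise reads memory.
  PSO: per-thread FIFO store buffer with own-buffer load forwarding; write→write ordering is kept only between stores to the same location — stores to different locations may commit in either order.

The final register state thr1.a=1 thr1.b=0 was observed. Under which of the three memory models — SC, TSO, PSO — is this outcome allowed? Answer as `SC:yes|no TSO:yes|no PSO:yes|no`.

outcome vector order: (thr1.a,thr1.b)
under SC → <1 2> <2 0> <2 2>
under TSO → <1 2> <2 0> <2 2>
under PSO → <1 0> <1 2> <2 0> <2 2>
target <1 0> ∈ {PSO}

SC:no TSO:no PSO:yes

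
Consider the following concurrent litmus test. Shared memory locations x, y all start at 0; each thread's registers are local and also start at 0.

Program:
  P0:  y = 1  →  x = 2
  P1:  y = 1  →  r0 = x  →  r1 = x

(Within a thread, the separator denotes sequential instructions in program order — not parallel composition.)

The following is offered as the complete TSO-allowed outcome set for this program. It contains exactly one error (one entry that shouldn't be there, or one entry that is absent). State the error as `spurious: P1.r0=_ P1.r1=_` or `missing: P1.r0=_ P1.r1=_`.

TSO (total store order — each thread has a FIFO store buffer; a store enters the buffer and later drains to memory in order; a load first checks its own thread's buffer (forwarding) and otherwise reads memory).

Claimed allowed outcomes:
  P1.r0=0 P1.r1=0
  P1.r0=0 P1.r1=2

outcome vector order: (P1.r0,P1.r1)
[TSO] allowed = {00; 02; 22}
TSO∖claimed = {22}

missing: P1.r0=2 P1.r1=2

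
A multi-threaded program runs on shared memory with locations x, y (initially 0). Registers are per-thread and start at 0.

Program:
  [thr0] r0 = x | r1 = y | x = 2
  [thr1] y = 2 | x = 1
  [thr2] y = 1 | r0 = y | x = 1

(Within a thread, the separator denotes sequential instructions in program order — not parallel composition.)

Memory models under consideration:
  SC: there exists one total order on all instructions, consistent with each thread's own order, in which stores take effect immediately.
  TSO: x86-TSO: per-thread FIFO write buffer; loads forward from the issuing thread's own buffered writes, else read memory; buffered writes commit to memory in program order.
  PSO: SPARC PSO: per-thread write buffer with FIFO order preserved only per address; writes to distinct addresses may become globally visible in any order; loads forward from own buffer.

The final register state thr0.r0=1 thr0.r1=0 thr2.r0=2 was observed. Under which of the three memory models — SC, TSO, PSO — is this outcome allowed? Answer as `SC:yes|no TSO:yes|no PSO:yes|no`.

outcome vector order: (thr0.r0,thr0.r1,thr2.r0)
under SC → 001 002 011 012 021 022 111 121 122
under TSO → 001 002 011 012 021 022 111 121 122
under PSO → 001 002 011 012 021 022 101 102 111 112 121 122
target 102 ∈ {PSO}

SC:no TSO:no PSO:yes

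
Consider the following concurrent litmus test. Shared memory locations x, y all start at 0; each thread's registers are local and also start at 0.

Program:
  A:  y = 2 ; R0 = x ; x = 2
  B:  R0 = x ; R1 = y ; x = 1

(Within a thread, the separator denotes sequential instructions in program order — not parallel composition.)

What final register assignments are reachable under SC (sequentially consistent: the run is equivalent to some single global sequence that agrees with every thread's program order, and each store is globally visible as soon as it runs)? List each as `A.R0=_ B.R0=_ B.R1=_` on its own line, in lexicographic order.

A.R0=0 B.R0=0 B.R1=0
A.R0=0 B.R0=0 B.R1=2
A.R0=0 B.R0=2 B.R1=2
A.R0=1 B.R0=0 B.R1=0
A.R0=1 B.R0=0 B.R1=2

outcome vector order: (A.R0,B.R0,B.R1)
|SC outcomes| = 5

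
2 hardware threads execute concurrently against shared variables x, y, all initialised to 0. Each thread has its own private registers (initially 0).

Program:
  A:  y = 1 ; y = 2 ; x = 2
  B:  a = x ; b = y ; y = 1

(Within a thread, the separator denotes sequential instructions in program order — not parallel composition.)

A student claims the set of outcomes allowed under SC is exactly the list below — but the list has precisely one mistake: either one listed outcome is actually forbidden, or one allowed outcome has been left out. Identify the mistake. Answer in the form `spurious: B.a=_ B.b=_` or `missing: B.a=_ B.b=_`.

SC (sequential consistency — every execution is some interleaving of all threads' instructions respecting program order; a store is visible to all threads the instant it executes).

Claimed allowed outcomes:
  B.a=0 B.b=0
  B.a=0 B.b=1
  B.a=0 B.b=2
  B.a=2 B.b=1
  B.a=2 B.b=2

spurious: B.a=2 B.b=1

outcome vector order: (B.a,B.b)
SC: 4 outcomes — {00, 01, 02, 22}
claimed∖SC = {21}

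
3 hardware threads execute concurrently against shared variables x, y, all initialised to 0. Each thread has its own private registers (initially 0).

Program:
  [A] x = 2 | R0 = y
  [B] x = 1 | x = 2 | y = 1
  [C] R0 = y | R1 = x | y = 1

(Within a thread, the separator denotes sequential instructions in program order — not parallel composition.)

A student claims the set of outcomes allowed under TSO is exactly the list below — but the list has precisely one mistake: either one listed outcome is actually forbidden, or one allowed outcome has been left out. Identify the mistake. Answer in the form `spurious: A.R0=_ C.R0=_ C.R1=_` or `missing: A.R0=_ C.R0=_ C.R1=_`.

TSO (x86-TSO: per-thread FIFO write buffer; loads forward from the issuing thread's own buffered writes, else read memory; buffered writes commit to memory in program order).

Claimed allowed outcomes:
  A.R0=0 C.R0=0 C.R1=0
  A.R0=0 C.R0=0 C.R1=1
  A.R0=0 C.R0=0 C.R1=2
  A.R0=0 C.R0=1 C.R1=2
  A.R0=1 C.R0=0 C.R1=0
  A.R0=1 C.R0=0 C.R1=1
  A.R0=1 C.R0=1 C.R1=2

missing: A.R0=1 C.R0=0 C.R1=2

outcome vector order: (A.R0,C.R0,C.R1)
[TSO] allowed = {000 001 002 012 100 101 102 112}
TSO∖claimed = {102}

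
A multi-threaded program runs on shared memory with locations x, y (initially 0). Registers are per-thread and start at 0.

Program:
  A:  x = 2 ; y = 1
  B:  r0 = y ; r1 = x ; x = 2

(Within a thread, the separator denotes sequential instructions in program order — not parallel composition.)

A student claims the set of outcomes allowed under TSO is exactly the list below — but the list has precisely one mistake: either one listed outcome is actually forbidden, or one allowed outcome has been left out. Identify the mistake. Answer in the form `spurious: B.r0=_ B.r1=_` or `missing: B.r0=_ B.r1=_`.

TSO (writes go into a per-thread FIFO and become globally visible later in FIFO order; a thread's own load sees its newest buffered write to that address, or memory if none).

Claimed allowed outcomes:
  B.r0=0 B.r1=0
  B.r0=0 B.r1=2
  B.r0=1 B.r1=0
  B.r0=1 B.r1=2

spurious: B.r0=1 B.r1=0

outcome vector order: (B.r0,B.r1)
TSO: 3 outcomes — {0/0; 0/2; 1/2}
claimed∖TSO = {1/0}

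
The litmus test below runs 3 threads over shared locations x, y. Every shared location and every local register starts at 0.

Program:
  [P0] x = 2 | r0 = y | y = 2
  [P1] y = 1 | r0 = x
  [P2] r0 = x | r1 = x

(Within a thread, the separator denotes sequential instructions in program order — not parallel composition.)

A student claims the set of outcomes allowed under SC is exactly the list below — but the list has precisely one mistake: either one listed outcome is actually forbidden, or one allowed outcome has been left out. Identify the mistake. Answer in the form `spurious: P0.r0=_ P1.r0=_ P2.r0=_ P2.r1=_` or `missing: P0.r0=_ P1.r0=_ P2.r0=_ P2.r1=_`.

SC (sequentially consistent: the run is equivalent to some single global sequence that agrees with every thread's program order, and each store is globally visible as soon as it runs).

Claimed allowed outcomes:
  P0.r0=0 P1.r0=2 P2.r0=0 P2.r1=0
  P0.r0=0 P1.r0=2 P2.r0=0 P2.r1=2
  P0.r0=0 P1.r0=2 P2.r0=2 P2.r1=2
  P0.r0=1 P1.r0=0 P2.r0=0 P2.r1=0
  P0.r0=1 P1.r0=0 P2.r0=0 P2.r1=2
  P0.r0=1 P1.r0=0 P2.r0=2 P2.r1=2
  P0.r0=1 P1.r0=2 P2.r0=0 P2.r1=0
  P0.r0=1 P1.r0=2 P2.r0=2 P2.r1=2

missing: P0.r0=1 P1.r0=2 P2.r0=0 P2.r1=2

outcome vector order: (P0.r0,P1.r0,P2.r0,P2.r1)
[SC] allowed = {<0 2 0 0> <0 2 0 2> <0 2 2 2> <1 0 0 0> <1 0 0 2> <1 0 2 2> <1 2 0 0> <1 2 0 2> <1 2 2 2>}
SC∖claimed = {<1 2 0 2>}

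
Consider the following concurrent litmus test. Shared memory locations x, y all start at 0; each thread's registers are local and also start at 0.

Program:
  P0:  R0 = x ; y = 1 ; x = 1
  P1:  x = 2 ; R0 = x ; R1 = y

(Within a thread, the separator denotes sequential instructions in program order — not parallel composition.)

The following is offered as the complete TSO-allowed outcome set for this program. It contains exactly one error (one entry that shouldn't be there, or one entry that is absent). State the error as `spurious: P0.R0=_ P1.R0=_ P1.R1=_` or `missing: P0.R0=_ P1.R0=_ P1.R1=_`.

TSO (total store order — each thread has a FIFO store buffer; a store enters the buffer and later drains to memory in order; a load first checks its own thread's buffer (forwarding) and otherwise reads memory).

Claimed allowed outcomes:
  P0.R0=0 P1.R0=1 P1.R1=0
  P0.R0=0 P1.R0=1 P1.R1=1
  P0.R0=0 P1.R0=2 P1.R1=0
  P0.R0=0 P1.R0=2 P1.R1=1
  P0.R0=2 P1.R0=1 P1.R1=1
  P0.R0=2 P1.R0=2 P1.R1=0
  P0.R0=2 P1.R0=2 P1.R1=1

outcome vector order: (P0.R0,P1.R0,P1.R1)
under TSO → (0,1,1) (0,2,0) (0,2,1) (2,1,1) (2,2,0) (2,2,1)
claimed∖TSO = {(0,1,0)}

spurious: P0.R0=0 P1.R0=1 P1.R1=0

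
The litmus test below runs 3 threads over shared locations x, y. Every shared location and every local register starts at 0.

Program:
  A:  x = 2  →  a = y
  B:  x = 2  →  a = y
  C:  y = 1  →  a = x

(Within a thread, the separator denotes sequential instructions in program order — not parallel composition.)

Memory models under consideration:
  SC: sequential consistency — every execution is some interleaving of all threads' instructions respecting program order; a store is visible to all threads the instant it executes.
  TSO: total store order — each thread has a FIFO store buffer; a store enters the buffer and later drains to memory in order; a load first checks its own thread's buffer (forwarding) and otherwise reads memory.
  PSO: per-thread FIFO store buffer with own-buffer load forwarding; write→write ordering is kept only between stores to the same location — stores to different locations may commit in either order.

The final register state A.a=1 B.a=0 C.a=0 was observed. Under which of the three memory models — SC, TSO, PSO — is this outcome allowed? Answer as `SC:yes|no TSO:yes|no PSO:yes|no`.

SC:no TSO:yes PSO:yes

outcome vector order: (A.a,B.a,C.a)
SC: 5 outcomes — {<0 0 2> <0 1 2> <1 0 2> <1 1 0> <1 1 2>}
TSO: 8 outcomes — {<0 0 0> <0 0 2> <0 1 0> <0 1 2> <1 0 0> <1 0 2> <1 1 0> <1 1 2>}
PSO: 8 outcomes — {<0 0 0> <0 0 2> <0 1 0> <0 1 2> <1 0 0> <1 0 2> <1 1 0> <1 1 2>}
target <1 0 0> ∈ {TSO,PSO}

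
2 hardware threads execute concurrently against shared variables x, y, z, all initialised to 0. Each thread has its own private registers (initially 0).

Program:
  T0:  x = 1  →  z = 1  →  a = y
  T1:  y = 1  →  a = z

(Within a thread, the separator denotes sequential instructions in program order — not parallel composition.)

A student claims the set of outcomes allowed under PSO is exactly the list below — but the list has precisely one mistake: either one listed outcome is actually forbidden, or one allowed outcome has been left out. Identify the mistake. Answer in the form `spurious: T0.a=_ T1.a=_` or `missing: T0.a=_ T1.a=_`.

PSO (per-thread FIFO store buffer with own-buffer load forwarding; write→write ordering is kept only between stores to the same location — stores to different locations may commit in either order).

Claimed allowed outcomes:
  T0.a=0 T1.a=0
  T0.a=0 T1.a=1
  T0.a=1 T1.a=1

outcome vector order: (T0.a,T1.a)
PSO (4): <0 0>, <0 1>, <1 0>, <1 1>
PSO∖claimed = {<1 0>}

missing: T0.a=1 T1.a=0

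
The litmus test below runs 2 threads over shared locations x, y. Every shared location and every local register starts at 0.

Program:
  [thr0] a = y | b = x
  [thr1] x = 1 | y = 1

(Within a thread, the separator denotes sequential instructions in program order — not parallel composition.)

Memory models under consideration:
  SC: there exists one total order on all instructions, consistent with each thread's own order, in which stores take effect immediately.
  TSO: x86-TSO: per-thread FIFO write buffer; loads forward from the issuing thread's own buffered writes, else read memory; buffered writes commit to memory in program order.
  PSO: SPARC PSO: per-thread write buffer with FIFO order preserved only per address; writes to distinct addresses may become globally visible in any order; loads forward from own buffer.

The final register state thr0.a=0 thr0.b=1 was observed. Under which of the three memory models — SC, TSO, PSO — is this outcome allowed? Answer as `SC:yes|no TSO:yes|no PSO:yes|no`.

SC:yes TSO:yes PSO:yes

outcome vector order: (thr0.a,thr0.b)
SC (3): 0/0 0/1 1/1
TSO (3): 0/0 0/1 1/1
PSO (4): 0/0 0/1 1/0 1/1
target 0/1 ∈ {SC,TSO,PSO}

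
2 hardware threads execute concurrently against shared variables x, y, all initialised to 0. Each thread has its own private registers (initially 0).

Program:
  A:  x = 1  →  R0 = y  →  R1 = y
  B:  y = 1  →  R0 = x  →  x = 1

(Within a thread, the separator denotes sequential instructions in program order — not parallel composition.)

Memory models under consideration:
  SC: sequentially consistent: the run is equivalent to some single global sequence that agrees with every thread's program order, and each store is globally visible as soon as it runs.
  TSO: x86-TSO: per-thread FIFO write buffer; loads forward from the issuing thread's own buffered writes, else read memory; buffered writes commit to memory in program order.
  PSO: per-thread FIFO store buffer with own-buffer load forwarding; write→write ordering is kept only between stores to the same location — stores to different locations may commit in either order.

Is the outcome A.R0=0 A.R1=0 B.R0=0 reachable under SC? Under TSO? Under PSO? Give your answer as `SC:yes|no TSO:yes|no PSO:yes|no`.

outcome vector order: (A.R0,A.R1,B.R0)
SC: 4 outcomes — {(0,0,1), (0,1,1), (1,1,0), (1,1,1)}
TSO: 6 outcomes — {(0,0,0), (0,0,1), (0,1,0), (0,1,1), (1,1,0), (1,1,1)}
PSO: 6 outcomes — {(0,0,0), (0,0,1), (0,1,0), (0,1,1), (1,1,0), (1,1,1)}
target (0,0,0) ∈ {TSO,PSO}

SC:no TSO:yes PSO:yes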